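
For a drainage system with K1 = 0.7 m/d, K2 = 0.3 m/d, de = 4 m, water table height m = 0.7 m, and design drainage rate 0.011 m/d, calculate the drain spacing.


S^2 = 8*K2*de*m/q + 4*K1*m^2/q
S^2 = 8*0.3*4*0.7/0.011 + 4*0.7*0.7^2/0.011
S = sqrt(735.6364)

27.1226 m


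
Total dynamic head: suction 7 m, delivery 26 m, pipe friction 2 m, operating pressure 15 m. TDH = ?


TDH = Hs + Hd + hf + Hp = 7 + 26 + 2 + 15 = 50

50 m


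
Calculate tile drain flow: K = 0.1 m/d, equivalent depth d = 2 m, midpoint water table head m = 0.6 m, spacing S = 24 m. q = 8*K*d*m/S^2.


q = 8*K*d*m/S^2
q = 8*0.1*2*0.6/24^2
q = 0.9600 / 576

0.0017 m/d


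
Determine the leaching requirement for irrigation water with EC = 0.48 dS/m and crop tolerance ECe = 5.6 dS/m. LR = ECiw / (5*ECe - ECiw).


LR = ECiw / (5*ECe - ECiw)
LR = 0.48 / (5*5.6 - 0.48)
LR = 0.48 / 27.5200

0.0174


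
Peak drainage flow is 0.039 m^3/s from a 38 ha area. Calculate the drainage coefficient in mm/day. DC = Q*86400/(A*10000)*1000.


DC = Q * 86400 / (A * 10000) * 1000
DC = 0.039 * 86400 / (38 * 10000) * 1000
DC = 3369600.0000 / 380000

8.8674 mm/day


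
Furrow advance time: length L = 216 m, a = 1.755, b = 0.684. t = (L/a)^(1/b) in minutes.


t = (L/a)^(1/b)
t = (216/1.755)^(1/0.684)
t = 123.076923^(1/0.684)

1137.1396 min


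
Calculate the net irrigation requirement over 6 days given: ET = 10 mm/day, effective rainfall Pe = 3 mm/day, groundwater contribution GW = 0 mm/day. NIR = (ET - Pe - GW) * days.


Daily deficit = ET - Pe - GW = 10 - 3 - 0 = 7 mm/day
NIR = 7 * 6 = 42 mm

42.0000 mm


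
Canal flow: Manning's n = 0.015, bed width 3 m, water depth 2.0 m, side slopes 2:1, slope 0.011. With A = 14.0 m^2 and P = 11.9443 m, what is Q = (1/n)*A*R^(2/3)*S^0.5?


R = A/P = 14.0/11.9443 = 1.172107
Q = (1/0.015) * 14.0 * 1.172107^(2/3) * 0.011^0.5

108.8206 m^3/s


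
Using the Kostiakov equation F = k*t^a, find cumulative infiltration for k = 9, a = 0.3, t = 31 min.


F = k * t^a = 9 * 31^0.3
F = 9 * 2.801615

25.2145 mm


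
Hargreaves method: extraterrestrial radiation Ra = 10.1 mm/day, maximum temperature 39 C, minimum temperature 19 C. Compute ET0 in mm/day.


Tmean = (Tmax + Tmin)/2 = (39 + 19)/2 = 29.0
ET0 = 0.0023 * 10.1 * (29.0 + 17.8) * sqrt(39 - 19)
ET0 = 0.0023 * 10.1 * 46.8 * 4.472136

4.8619 mm/day


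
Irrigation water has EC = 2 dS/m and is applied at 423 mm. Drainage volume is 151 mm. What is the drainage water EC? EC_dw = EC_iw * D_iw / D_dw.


EC_dw = EC_iw * D_iw / D_dw
EC_dw = 2 * 423 / 151
EC_dw = 846 / 151

5.6026 dS/m


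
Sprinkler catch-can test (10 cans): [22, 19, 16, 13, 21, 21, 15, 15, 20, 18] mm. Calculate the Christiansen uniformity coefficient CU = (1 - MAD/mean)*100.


mean = 18.000000 mm
MAD = 2.600000 mm
CU = (1 - 2.600000/18.000000)*100

85.5556 %


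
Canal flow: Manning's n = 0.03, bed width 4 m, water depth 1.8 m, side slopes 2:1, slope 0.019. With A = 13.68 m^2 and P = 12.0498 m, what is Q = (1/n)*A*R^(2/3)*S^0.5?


R = A/P = 13.68/12.0498 = 1.135289
Q = (1/0.03) * 13.68 * 1.135289^(2/3) * 0.019^0.5

68.4036 m^3/s


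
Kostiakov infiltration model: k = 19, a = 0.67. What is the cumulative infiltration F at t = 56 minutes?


F = k * t^a = 19 * 56^0.67
F = 19 * 14.834946

281.8640 mm


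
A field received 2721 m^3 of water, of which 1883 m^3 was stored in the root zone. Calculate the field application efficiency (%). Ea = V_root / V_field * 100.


Ea = V_root / V_field * 100 = 1883 / 2721 * 100 = 69.2025%

69.2025 %


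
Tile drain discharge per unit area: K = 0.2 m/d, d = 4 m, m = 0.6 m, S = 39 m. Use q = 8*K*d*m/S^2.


q = 8*K*d*m/S^2
q = 8*0.2*4*0.6/39^2
q = 3.8400 / 1521

0.0025 m/d


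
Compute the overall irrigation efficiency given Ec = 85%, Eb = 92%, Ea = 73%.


Ec = 0.85, Eb = 0.92, Ea = 0.73
E = 0.85 * 0.92 * 0.73 * 100 = 57.0860%

57.0860 %


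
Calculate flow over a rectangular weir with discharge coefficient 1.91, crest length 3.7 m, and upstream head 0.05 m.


Q = C * L * H^(3/2) = 1.91 * 3.7 * 0.05^1.5 = 1.91 * 3.7 * 0.011180

0.0790 m^3/s


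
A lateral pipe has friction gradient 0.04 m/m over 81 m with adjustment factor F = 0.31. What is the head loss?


hf = J * L * F = 0.04 * 81 * 0.31 = 1.0044 m

1.0044 m


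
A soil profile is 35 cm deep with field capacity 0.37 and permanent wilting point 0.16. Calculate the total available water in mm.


AWC = (FC - PWP) * d * 10
AWC = (0.37 - 0.16) * 35 * 10
AWC = 0.2100 * 35 * 10

73.5000 mm


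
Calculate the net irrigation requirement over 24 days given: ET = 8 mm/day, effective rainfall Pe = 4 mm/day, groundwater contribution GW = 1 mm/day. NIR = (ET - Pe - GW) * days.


Daily deficit = ET - Pe - GW = 8 - 4 - 1 = 3 mm/day
NIR = 3 * 24 = 72 mm

72.0000 mm


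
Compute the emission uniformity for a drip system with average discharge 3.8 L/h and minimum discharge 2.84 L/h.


EU = (q_min/q_avg)*100 = (2.84/3.8)*100 = 74.7368%

74.7368 %


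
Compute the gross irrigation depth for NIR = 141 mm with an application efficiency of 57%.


Ea = 57% = 0.57
GID = NIR / Ea = 141 / 0.57 = 247.3684 mm

247.3684 mm


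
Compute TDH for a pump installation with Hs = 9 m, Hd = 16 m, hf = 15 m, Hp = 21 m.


TDH = Hs + Hd + hf + Hp = 9 + 16 + 15 + 21 = 61

61 m


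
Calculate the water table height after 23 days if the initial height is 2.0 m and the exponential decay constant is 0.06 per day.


m = m0 * exp(-k*t)
m = 2.0 * exp(-0.06 * 23)
m = 2.0 * exp(-1.3800)

0.5032 m


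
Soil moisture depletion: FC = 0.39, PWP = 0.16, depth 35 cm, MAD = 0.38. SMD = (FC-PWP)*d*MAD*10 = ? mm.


SMD = (FC - PWP) * d * MAD * 10
SMD = (0.39 - 0.16) * 35 * 0.38 * 10
SMD = 0.2300 * 35 * 0.38 * 10

30.5900 mm


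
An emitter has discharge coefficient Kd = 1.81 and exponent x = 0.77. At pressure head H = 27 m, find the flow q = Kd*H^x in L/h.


q = Kd * H^x = 1.81 * 27^0.77 = 1.81 * 12.651735

22.8996 L/h


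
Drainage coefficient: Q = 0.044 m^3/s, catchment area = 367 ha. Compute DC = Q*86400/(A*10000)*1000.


DC = Q * 86400 / (A * 10000) * 1000
DC = 0.044 * 86400 / (367 * 10000) * 1000
DC = 3801600.0000 / 3670000

1.0359 mm/day


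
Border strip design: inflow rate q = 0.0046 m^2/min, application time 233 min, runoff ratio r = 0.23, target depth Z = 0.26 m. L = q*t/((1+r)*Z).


L = q*t/((1+r)*Z)
L = 0.0046*233/((1+0.23)*0.26)
L = 1.0718/0.3198

3.3515 m


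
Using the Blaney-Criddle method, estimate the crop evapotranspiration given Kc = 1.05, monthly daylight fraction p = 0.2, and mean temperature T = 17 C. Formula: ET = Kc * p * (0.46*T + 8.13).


ET = Kc * p * (0.46*T + 8.13)
ET = 1.05 * 0.2 * (0.46*17 + 8.13)
ET = 1.05 * 0.2 * 15.9500

3.3495 mm/day


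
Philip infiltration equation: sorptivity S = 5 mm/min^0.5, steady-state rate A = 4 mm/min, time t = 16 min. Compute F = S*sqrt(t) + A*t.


F = S*sqrt(t) + A*t
F = 5*sqrt(16) + 4*16
F = 5*4.000000 + 64

84.0000 mm


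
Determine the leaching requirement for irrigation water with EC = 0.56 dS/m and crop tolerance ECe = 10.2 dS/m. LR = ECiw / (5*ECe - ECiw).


LR = ECiw / (5*ECe - ECiw)
LR = 0.56 / (5*10.2 - 0.56)
LR = 0.56 / 50.4400

0.0111


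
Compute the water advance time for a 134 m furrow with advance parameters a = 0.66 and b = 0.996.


t = (L/a)^(1/b)
t = (134/0.66)^(1/0.996)
t = 203.030303^(1/0.996)

207.4093 min


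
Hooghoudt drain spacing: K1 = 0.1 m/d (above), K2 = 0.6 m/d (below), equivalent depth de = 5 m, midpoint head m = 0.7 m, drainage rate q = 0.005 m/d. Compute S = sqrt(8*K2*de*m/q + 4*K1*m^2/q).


S^2 = 8*K2*de*m/q + 4*K1*m^2/q
S^2 = 8*0.6*5*0.7/0.005 + 4*0.1*0.7^2/0.005
S = sqrt(3399.2000)

58.3027 m


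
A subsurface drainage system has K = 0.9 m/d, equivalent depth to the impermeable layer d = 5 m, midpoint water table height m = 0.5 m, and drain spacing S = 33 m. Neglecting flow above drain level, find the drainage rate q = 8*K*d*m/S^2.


q = 8*K*d*m/S^2
q = 8*0.9*5*0.5/33^2
q = 18.0000 / 1089

0.0165 m/d


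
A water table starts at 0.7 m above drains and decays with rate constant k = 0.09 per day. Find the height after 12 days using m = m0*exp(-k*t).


m = m0 * exp(-k*t)
m = 0.7 * exp(-0.09 * 12)
m = 0.7 * exp(-1.0800)

0.2377 m


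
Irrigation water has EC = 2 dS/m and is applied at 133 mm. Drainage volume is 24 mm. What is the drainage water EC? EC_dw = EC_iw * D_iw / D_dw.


EC_dw = EC_iw * D_iw / D_dw
EC_dw = 2 * 133 / 24
EC_dw = 266 / 24

11.0833 dS/m


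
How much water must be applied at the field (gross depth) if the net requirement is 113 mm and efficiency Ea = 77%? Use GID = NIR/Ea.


Ea = 77% = 0.77
GID = NIR / Ea = 113 / 0.77 = 146.7532 mm

146.7532 mm


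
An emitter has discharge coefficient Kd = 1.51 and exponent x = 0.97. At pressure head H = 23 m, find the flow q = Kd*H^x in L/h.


q = Kd * H^x = 1.51 * 23^0.97 = 1.51 * 20.935146

31.6121 L/h


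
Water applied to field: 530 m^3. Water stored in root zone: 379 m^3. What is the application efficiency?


Ea = V_root / V_field * 100 = 379 / 530 * 100 = 71.5094%

71.5094 %


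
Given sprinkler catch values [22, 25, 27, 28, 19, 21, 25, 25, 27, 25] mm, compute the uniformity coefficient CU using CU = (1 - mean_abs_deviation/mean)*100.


mean = 24.400000 mm
MAD = 2.240000 mm
CU = (1 - 2.240000/24.400000)*100

90.8197 %


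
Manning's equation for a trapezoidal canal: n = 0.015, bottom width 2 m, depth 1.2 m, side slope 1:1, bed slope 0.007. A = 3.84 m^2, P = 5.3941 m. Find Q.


R = A/P = 3.84/5.3941 = 0.711889
Q = (1/0.015) * 3.84 * 0.711889^(2/3) * 0.007^0.5

17.0764 m^3/s


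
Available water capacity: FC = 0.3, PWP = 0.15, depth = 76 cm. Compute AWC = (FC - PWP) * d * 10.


AWC = (FC - PWP) * d * 10
AWC = (0.3 - 0.15) * 76 * 10
AWC = 0.1500 * 76 * 10

114.0000 mm


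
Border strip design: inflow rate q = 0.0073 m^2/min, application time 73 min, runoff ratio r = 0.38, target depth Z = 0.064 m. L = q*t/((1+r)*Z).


L = q*t/((1+r)*Z)
L = 0.0073*73/((1+0.38)*0.064)
L = 0.5329/0.08832

6.0337 m


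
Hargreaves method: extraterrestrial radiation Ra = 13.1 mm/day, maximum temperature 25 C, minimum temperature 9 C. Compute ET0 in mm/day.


Tmean = (Tmax + Tmin)/2 = (25 + 9)/2 = 17.0
ET0 = 0.0023 * 13.1 * (17.0 + 17.8) * sqrt(25 - 9)
ET0 = 0.0023 * 13.1 * 34.8 * 4.000000

4.1941 mm/day


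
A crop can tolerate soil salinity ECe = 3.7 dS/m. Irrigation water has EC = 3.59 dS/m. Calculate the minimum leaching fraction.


LR = ECiw / (5*ECe - ECiw)
LR = 3.59 / (5*3.7 - 3.59)
LR = 3.59 / 14.9100

0.2408


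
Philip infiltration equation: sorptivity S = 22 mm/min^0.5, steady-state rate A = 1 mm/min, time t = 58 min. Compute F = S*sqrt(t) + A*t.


F = S*sqrt(t) + A*t
F = 22*sqrt(58) + 1*58
F = 22*7.615773 + 58

225.5470 mm


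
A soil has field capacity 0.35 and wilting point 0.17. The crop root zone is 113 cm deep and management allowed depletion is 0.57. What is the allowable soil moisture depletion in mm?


SMD = (FC - PWP) * d * MAD * 10
SMD = (0.35 - 0.17) * 113 * 0.57 * 10
SMD = 0.1800 * 113 * 0.57 * 10

115.9380 mm


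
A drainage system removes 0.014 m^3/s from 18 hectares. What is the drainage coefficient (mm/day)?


DC = Q * 86400 / (A * 10000) * 1000
DC = 0.014 * 86400 / (18 * 10000) * 1000
DC = 1209600.0000 / 180000

6.7200 mm/day


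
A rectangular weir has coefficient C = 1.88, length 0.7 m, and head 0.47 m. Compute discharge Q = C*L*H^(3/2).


Q = C * L * H^(3/2) = 1.88 * 0.7 * 0.47^1.5 = 1.88 * 0.7 * 0.322216

0.4240 m^3/s


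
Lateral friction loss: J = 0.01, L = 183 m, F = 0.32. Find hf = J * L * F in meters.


hf = J * L * F = 0.01 * 183 * 0.32 = 0.5856 m

0.5856 m


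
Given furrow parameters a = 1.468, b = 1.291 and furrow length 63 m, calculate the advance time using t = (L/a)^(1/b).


t = (L/a)^(1/b)
t = (63/1.468)^(1/1.291)
t = 42.915531^(1/1.291)

18.3913 min


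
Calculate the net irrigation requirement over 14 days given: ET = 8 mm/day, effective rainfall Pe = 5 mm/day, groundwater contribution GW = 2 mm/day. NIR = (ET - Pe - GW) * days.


Daily deficit = ET - Pe - GW = 8 - 5 - 2 = 1 mm/day
NIR = 1 * 14 = 14 mm

14.0000 mm


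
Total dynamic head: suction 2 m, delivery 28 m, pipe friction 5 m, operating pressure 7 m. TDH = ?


TDH = Hs + Hd + hf + Hp = 2 + 28 + 5 + 7 = 42

42 m


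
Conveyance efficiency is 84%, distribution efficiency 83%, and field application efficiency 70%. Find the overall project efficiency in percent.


Ec = 0.84, Eb = 0.83, Ea = 0.7
E = 0.84 * 0.83 * 0.7 * 100 = 48.8040%

48.8040 %


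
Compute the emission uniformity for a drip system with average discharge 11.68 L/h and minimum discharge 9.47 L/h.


EU = (q_min/q_avg)*100 = (9.47/11.68)*100 = 81.0788%

81.0788 %


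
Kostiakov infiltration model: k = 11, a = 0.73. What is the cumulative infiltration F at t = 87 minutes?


F = k * t^a = 11 * 87^0.73
F = 11 * 26.052479

286.5773 mm


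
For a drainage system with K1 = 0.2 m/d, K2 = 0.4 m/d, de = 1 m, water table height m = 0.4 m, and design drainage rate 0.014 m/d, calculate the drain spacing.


S^2 = 8*K2*de*m/q + 4*K1*m^2/q
S^2 = 8*0.4*1*0.4/0.014 + 4*0.2*0.4^2/0.014
S = sqrt(100.5714)

10.0285 m


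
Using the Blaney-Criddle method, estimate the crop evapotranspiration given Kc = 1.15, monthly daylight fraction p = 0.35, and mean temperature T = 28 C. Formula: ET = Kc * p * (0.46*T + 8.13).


ET = Kc * p * (0.46*T + 8.13)
ET = 1.15 * 0.35 * (0.46*28 + 8.13)
ET = 1.15 * 0.35 * 21.0100

8.4565 mm/day


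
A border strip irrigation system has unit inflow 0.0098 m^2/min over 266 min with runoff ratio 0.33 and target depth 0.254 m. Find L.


L = q*t/((1+r)*Z)
L = 0.0098*266/((1+0.33)*0.254)
L = 2.6068/0.33782

7.7165 m


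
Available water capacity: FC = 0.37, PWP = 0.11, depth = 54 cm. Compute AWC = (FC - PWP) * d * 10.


AWC = (FC - PWP) * d * 10
AWC = (0.37 - 0.11) * 54 * 10
AWC = 0.2600 * 54 * 10

140.4000 mm


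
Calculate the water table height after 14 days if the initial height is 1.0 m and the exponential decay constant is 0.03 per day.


m = m0 * exp(-k*t)
m = 1.0 * exp(-0.03 * 14)
m = 1.0 * exp(-0.4200)

0.6570 m


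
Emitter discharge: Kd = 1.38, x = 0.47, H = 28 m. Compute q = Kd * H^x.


q = Kd * H^x = 1.38 * 28^0.47 = 1.38 * 4.788112

6.6076 L/h


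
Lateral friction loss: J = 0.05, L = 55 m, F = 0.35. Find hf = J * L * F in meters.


hf = J * L * F = 0.05 * 55 * 0.35 = 0.9625 m

0.9625 m


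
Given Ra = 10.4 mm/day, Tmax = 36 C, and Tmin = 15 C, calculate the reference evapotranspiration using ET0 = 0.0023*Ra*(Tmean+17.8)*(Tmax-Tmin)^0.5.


Tmean = (Tmax + Tmin)/2 = (36 + 15)/2 = 25.5
ET0 = 0.0023 * 10.4 * (25.5 + 17.8) * sqrt(36 - 15)
ET0 = 0.0023 * 10.4 * 43.3 * 4.582576

4.7463 mm/day


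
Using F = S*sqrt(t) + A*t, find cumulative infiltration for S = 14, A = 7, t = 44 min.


F = S*sqrt(t) + A*t
F = 14*sqrt(44) + 7*44
F = 14*6.633250 + 308

400.8655 mm


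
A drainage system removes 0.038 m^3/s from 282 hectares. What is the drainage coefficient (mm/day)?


DC = Q * 86400 / (A * 10000) * 1000
DC = 0.038 * 86400 / (282 * 10000) * 1000
DC = 3283200.0000 / 2820000

1.1643 mm/day


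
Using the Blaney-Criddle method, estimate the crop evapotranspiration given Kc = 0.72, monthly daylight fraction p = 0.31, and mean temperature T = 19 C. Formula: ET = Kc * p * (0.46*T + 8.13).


ET = Kc * p * (0.46*T + 8.13)
ET = 0.72 * 0.31 * (0.46*19 + 8.13)
ET = 0.72 * 0.31 * 16.8700

3.7654 mm/day


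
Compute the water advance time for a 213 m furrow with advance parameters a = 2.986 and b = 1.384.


t = (L/a)^(1/b)
t = (213/2.986)^(1/1.384)
t = 71.332887^(1/1.384)

21.8314 min


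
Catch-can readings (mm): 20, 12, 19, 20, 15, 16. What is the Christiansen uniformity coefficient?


mean = 17.000000 mm
MAD = 2.666667 mm
CU = (1 - 2.666667/17.000000)*100

84.3137 %


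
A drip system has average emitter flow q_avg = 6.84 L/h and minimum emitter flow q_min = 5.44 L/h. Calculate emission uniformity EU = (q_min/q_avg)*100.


EU = (q_min/q_avg)*100 = (5.44/6.84)*100 = 79.5322%

79.5322 %


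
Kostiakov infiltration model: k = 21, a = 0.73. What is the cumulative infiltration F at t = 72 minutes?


F = k * t^a = 21 * 72^0.73
F = 21 * 22.690952

476.5100 mm


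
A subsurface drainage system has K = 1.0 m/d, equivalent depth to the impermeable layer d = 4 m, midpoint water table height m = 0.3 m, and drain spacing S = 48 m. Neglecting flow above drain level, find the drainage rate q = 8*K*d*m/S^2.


q = 8*K*d*m/S^2
q = 8*1.0*4*0.3/48^2
q = 9.6000 / 2304

0.0042 m/d


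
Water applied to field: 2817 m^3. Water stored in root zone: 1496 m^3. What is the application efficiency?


Ea = V_root / V_field * 100 = 1496 / 2817 * 100 = 53.1061%

53.1061 %


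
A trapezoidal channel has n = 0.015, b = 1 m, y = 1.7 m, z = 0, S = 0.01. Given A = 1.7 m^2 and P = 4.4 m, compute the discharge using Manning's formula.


R = A/P = 1.7/4.4 = 0.386364
Q = (1/0.015) * 1.7 * 0.386364^(2/3) * 0.01^0.5

6.0120 m^3/s


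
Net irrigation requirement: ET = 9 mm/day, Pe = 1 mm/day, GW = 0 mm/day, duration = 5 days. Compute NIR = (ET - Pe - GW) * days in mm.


Daily deficit = ET - Pe - GW = 9 - 1 - 0 = 8 mm/day
NIR = 8 * 5 = 40 mm

40.0000 mm


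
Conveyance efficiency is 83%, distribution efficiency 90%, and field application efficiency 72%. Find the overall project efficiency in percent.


Ec = 0.83, Eb = 0.9, Ea = 0.72
E = 0.83 * 0.9 * 0.72 * 100 = 53.7840%

53.7840 %


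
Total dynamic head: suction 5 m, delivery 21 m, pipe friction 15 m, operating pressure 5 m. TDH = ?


TDH = Hs + Hd + hf + Hp = 5 + 21 + 15 + 5 = 46

46 m


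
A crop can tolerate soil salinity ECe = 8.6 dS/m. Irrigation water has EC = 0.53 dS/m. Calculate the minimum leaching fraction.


LR = ECiw / (5*ECe - ECiw)
LR = 0.53 / (5*8.6 - 0.53)
LR = 0.53 / 42.4700

0.0125


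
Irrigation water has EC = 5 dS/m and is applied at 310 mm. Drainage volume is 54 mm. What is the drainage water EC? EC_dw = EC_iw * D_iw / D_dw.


EC_dw = EC_iw * D_iw / D_dw
EC_dw = 5 * 310 / 54
EC_dw = 1550 / 54

28.7037 dS/m


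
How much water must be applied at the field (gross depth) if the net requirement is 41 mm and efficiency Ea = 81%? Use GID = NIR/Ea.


Ea = 81% = 0.81
GID = NIR / Ea = 41 / 0.81 = 50.6173 mm

50.6173 mm


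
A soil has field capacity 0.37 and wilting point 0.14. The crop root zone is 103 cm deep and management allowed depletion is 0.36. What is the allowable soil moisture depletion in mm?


SMD = (FC - PWP) * d * MAD * 10
SMD = (0.37 - 0.14) * 103 * 0.36 * 10
SMD = 0.2300 * 103 * 0.36 * 10

85.2840 mm


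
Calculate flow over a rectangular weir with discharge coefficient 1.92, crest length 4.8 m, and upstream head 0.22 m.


Q = C * L * H^(3/2) = 1.92 * 4.8 * 0.22^1.5 = 1.92 * 4.8 * 0.103189

0.9510 m^3/s


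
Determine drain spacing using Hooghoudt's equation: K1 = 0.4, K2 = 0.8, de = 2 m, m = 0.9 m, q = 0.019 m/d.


S^2 = 8*K2*de*m/q + 4*K1*m^2/q
S^2 = 8*0.8*2*0.9/0.019 + 4*0.4*0.9^2/0.019
S = sqrt(674.5263)

25.9716 m


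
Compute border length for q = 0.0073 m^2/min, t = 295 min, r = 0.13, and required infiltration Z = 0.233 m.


L = q*t/((1+r)*Z)
L = 0.0073*295/((1+0.13)*0.233)
L = 2.1535/0.26329

8.1792 m


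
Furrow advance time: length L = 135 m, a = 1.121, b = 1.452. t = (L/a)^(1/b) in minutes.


t = (L/a)^(1/b)
t = (135/1.121)^(1/1.452)
t = 120.428189^(1/1.452)

27.1024 min


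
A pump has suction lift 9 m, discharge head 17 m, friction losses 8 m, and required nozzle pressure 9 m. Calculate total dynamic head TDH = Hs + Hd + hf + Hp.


TDH = Hs + Hd + hf + Hp = 9 + 17 + 8 + 9 = 43

43 m


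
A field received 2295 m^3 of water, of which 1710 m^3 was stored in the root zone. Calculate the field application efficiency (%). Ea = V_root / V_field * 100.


Ea = V_root / V_field * 100 = 1710 / 2295 * 100 = 74.5098%

74.5098 %


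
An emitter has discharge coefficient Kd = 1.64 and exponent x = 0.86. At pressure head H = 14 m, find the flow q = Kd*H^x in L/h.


q = Kd * H^x = 1.64 * 14^0.86 = 1.64 * 9.675426

15.8677 L/h


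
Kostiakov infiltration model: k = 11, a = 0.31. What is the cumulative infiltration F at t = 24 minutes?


F = k * t^a = 11 * 24^0.31
F = 11 * 2.678339

29.4617 mm


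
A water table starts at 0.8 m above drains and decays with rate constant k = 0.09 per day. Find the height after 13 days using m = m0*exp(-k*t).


m = m0 * exp(-k*t)
m = 0.8 * exp(-0.09 * 13)
m = 0.8 * exp(-1.1700)

0.2483 m


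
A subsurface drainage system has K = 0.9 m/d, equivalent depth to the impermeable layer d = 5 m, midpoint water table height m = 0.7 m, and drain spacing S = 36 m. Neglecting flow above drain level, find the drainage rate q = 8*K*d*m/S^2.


q = 8*K*d*m/S^2
q = 8*0.9*5*0.7/36^2
q = 25.2000 / 1296

0.0194 m/d


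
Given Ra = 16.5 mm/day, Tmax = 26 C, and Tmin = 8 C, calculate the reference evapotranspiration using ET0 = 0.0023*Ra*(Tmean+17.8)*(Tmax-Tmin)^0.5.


Tmean = (Tmax + Tmin)/2 = (26 + 8)/2 = 17.0
ET0 = 0.0023 * 16.5 * (17.0 + 17.8) * sqrt(26 - 8)
ET0 = 0.0023 * 16.5 * 34.8 * 4.242641

5.6031 mm/day


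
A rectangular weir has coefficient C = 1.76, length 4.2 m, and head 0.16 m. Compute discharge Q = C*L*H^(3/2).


Q = C * L * H^(3/2) = 1.76 * 4.2 * 0.16^1.5 = 1.76 * 4.2 * 0.064000

0.4731 m^3/s


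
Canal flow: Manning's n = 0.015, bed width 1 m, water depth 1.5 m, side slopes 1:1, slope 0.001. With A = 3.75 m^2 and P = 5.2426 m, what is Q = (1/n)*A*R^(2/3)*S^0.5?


R = A/P = 3.75/5.2426 = 0.715294
Q = (1/0.015) * 3.75 * 0.715294^(2/3) * 0.001^0.5

6.3231 m^3/s


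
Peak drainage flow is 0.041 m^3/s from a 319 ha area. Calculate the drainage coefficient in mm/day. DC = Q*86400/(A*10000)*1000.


DC = Q * 86400 / (A * 10000) * 1000
DC = 0.041 * 86400 / (319 * 10000) * 1000
DC = 3542400.0000 / 3190000

1.1105 mm/day


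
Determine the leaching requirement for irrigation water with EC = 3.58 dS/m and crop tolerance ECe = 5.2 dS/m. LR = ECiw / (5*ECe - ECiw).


LR = ECiw / (5*ECe - ECiw)
LR = 3.58 / (5*5.2 - 3.58)
LR = 3.58 / 22.4200

0.1597


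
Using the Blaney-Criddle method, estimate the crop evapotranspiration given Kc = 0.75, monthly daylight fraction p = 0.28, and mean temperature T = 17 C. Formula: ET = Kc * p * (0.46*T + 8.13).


ET = Kc * p * (0.46*T + 8.13)
ET = 0.75 * 0.28 * (0.46*17 + 8.13)
ET = 0.75 * 0.28 * 15.9500

3.3495 mm/day


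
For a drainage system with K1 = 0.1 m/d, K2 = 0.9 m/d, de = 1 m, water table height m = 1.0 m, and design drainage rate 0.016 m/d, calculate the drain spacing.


S^2 = 8*K2*de*m/q + 4*K1*m^2/q
S^2 = 8*0.9*1*1.0/0.016 + 4*0.1*1.0^2/0.016
S = sqrt(475.0000)

21.7945 m


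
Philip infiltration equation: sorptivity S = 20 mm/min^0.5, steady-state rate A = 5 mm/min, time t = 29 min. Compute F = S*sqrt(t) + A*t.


F = S*sqrt(t) + A*t
F = 20*sqrt(29) + 5*29
F = 20*5.385165 + 145

252.7033 mm


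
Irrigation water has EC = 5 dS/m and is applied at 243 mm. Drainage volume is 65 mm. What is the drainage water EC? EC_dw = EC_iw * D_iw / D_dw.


EC_dw = EC_iw * D_iw / D_dw
EC_dw = 5 * 243 / 65
EC_dw = 1215 / 65

18.6923 dS/m


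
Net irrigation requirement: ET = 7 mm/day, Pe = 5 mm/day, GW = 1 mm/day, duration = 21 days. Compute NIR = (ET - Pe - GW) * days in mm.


Daily deficit = ET - Pe - GW = 7 - 5 - 1 = 1 mm/day
NIR = 1 * 21 = 21 mm

21.0000 mm


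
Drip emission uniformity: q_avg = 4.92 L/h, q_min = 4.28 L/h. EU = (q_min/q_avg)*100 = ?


EU = (q_min/q_avg)*100 = (4.28/4.92)*100 = 86.9919%

86.9919 %


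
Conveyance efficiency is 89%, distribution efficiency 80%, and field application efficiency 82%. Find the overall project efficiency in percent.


Ec = 0.89, Eb = 0.8, Ea = 0.82
E = 0.89 * 0.8 * 0.82 * 100 = 58.3840%

58.3840 %


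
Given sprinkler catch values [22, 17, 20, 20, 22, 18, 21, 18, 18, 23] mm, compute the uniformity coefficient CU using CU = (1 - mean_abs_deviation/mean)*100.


mean = 19.900000 mm
MAD = 1.720000 mm
CU = (1 - 1.720000/19.900000)*100

91.3568 %


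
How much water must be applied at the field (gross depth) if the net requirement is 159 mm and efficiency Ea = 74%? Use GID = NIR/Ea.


Ea = 74% = 0.74
GID = NIR / Ea = 159 / 0.74 = 214.8649 mm

214.8649 mm


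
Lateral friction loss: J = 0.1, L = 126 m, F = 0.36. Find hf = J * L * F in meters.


hf = J * L * F = 0.1 * 126 * 0.36 = 4.5360 m

4.5360 m


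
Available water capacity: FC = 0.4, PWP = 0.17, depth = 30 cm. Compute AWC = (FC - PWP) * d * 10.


AWC = (FC - PWP) * d * 10
AWC = (0.4 - 0.17) * 30 * 10
AWC = 0.2300 * 30 * 10

69.0000 mm


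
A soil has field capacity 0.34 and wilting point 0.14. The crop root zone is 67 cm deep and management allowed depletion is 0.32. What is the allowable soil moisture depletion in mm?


SMD = (FC - PWP) * d * MAD * 10
SMD = (0.34 - 0.14) * 67 * 0.32 * 10
SMD = 0.2000 * 67 * 0.32 * 10

42.8800 mm


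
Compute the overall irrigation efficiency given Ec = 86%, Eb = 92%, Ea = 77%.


Ec = 0.86, Eb = 0.92, Ea = 0.77
E = 0.86 * 0.92 * 0.77 * 100 = 60.9224%

60.9224 %


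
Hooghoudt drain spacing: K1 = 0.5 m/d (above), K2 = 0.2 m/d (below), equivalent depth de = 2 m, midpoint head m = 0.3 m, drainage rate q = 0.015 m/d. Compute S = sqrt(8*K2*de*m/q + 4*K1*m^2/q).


S^2 = 8*K2*de*m/q + 4*K1*m^2/q
S^2 = 8*0.2*2*0.3/0.015 + 4*0.5*0.3^2/0.015
S = sqrt(76.0000)

8.7178 m


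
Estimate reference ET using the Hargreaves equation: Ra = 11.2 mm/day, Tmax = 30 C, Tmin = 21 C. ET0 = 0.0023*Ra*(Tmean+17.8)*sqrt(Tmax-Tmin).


Tmean = (Tmax + Tmin)/2 = (30 + 21)/2 = 25.5
ET0 = 0.0023 * 11.2 * (25.5 + 17.8) * sqrt(30 - 21)
ET0 = 0.0023 * 11.2 * 43.3 * 3.000000

3.3462 mm/day


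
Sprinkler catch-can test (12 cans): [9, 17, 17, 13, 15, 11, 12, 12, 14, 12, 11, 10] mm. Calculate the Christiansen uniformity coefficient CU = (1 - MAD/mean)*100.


mean = 12.750000 mm
MAD = 2.041667 mm
CU = (1 - 2.041667/12.750000)*100

83.9869 %


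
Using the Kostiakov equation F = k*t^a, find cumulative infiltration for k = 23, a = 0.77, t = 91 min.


F = k * t^a = 23 * 91^0.77
F = 23 * 32.244962

741.6341 mm


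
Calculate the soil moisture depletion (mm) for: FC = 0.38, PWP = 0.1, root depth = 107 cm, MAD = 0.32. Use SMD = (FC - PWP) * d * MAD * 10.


SMD = (FC - PWP) * d * MAD * 10
SMD = (0.38 - 0.1) * 107 * 0.32 * 10
SMD = 0.2800 * 107 * 0.32 * 10

95.8720 mm


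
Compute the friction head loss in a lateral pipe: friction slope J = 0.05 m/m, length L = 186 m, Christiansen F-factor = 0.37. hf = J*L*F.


hf = J * L * F = 0.05 * 186 * 0.37 = 3.4410 m

3.4410 m


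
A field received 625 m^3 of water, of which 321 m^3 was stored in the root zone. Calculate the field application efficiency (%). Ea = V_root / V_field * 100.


Ea = V_root / V_field * 100 = 321 / 625 * 100 = 51.3600%

51.3600 %


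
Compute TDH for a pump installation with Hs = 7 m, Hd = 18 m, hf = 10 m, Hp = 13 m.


TDH = Hs + Hd + hf + Hp = 7 + 18 + 10 + 13 = 48

48 m


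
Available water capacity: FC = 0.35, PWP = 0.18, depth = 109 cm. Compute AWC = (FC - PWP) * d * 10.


AWC = (FC - PWP) * d * 10
AWC = (0.35 - 0.18) * 109 * 10
AWC = 0.1700 * 109 * 10

185.3000 mm


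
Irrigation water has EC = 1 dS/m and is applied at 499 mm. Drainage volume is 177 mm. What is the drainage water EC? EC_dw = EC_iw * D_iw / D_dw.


EC_dw = EC_iw * D_iw / D_dw
EC_dw = 1 * 499 / 177
EC_dw = 499 / 177

2.8192 dS/m


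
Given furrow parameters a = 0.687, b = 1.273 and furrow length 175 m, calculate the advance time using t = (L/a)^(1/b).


t = (L/a)^(1/b)
t = (175/0.687)^(1/1.273)
t = 254.730713^(1/1.273)

77.6403 min


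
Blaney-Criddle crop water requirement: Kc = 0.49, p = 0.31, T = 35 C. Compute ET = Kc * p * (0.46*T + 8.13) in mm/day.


ET = Kc * p * (0.46*T + 8.13)
ET = 0.49 * 0.31 * (0.46*35 + 8.13)
ET = 0.49 * 0.31 * 24.2300

3.6805 mm/day


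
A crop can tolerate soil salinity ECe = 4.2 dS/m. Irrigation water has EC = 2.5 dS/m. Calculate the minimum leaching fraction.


LR = ECiw / (5*ECe - ECiw)
LR = 2.5 / (5*4.2 - 2.5)
LR = 2.5 / 18.5000

0.1351


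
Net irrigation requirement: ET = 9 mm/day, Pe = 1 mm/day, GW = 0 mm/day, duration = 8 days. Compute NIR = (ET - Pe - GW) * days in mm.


Daily deficit = ET - Pe - GW = 9 - 1 - 0 = 8 mm/day
NIR = 8 * 8 = 64 mm

64.0000 mm


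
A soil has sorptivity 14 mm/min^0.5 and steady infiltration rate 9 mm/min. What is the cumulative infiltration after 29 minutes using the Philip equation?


F = S*sqrt(t) + A*t
F = 14*sqrt(29) + 9*29
F = 14*5.385165 + 261

336.3923 mm


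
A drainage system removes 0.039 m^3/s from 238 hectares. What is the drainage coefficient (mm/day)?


DC = Q * 86400 / (A * 10000) * 1000
DC = 0.039 * 86400 / (238 * 10000) * 1000
DC = 3369600.0000 / 2380000

1.4158 mm/day


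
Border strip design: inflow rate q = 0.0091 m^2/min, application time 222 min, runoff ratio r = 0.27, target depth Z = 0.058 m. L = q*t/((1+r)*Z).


L = q*t/((1+r)*Z)
L = 0.0091*222/((1+0.27)*0.058)
L = 2.0202/0.07366

27.4260 m


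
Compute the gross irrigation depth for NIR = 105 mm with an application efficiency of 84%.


Ea = 84% = 0.84
GID = NIR / Ea = 105 / 0.84 = 125.0000 mm

125.0000 mm


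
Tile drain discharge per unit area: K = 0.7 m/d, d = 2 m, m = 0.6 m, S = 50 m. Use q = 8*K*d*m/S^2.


q = 8*K*d*m/S^2
q = 8*0.7*2*0.6/50^2
q = 6.7200 / 2500

0.0027 m/d


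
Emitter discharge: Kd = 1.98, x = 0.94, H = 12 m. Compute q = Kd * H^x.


q = Kd * H^x = 1.98 * 12^0.94 = 1.98 * 10.337853

20.4689 L/h


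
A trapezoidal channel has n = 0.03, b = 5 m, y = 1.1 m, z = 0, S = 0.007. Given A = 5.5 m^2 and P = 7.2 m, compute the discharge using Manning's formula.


R = A/P = 5.5/7.2 = 0.763889
Q = (1/0.03) * 5.5 * 0.763889^(2/3) * 0.007^0.5

12.8177 m^3/s


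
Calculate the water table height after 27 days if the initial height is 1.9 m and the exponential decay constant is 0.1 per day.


m = m0 * exp(-k*t)
m = 1.9 * exp(-0.1 * 27)
m = 1.9 * exp(-2.7000)

0.1277 m


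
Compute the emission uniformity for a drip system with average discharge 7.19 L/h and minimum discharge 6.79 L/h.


EU = (q_min/q_avg)*100 = (6.79/7.19)*100 = 94.4367%

94.4367 %


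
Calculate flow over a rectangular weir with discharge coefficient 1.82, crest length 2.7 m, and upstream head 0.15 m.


Q = C * L * H^(3/2) = 1.82 * 2.7 * 0.15^1.5 = 1.82 * 2.7 * 0.058095

0.2855 m^3/s


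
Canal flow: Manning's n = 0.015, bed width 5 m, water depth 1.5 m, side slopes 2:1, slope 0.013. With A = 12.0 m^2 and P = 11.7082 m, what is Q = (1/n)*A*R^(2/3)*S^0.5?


R = A/P = 12.0/11.7082 = 1.024923
Q = (1/0.015) * 12.0 * 1.024923^(2/3) * 0.013^0.5

92.7234 m^3/s


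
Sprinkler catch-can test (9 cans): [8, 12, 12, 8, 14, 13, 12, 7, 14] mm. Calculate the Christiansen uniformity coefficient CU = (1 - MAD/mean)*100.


mean = 11.111111 mm
MAD = 2.296296 mm
CU = (1 - 2.296296/11.111111)*100

79.3333 %


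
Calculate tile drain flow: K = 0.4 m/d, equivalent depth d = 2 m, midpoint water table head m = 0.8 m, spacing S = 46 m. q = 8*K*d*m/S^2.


q = 8*K*d*m/S^2
q = 8*0.4*2*0.8/46^2
q = 5.1200 / 2116

0.0024 m/d


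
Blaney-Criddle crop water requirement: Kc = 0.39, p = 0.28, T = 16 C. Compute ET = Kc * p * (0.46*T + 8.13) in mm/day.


ET = Kc * p * (0.46*T + 8.13)
ET = 0.39 * 0.28 * (0.46*16 + 8.13)
ET = 0.39 * 0.28 * 15.4900

1.6915 mm/day


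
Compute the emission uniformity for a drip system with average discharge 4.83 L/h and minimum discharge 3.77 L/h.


EU = (q_min/q_avg)*100 = (3.77/4.83)*100 = 78.0538%

78.0538 %


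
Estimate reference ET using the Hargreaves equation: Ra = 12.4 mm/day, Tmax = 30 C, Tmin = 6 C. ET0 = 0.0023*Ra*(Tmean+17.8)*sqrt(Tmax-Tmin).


Tmean = (Tmax + Tmin)/2 = (30 + 6)/2 = 18.0
ET0 = 0.0023 * 12.4 * (18.0 + 17.8) * sqrt(30 - 6)
ET0 = 0.0023 * 12.4 * 35.8 * 4.898979

5.0019 mm/day


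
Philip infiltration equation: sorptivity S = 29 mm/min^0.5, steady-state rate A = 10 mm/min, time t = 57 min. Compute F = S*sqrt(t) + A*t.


F = S*sqrt(t) + A*t
F = 29*sqrt(57) + 10*57
F = 29*7.549834 + 570

788.9452 mm


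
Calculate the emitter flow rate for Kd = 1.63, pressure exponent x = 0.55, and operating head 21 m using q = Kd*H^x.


q = Kd * H^x = 1.63 * 21^0.55 = 1.63 * 5.336059

8.6978 L/h


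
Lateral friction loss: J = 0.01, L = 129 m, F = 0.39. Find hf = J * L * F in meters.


hf = J * L * F = 0.01 * 129 * 0.39 = 0.5031 m

0.5031 m


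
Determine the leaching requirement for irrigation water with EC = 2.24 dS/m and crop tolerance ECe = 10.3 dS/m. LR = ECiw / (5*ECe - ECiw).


LR = ECiw / (5*ECe - ECiw)
LR = 2.24 / (5*10.3 - 2.24)
LR = 2.24 / 49.2600

0.0455


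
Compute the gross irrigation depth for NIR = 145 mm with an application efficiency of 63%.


Ea = 63% = 0.63
GID = NIR / Ea = 145 / 0.63 = 230.1587 mm

230.1587 mm


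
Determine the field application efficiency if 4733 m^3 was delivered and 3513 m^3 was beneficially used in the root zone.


Ea = V_root / V_field * 100 = 3513 / 4733 * 100 = 74.2235%

74.2235 %


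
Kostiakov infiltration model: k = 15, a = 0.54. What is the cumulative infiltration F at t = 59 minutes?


F = k * t^a = 15 * 59^0.54
F = 15 * 9.041908

135.6286 mm


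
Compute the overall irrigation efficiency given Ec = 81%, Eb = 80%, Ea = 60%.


Ec = 0.81, Eb = 0.8, Ea = 0.6
E = 0.81 * 0.8 * 0.6 * 100 = 38.8800%

38.8800 %


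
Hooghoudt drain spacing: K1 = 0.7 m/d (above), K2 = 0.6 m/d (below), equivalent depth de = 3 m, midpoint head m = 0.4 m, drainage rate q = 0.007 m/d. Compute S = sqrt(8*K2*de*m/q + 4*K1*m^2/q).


S^2 = 8*K2*de*m/q + 4*K1*m^2/q
S^2 = 8*0.6*3*0.4/0.007 + 4*0.7*0.4^2/0.007
S = sqrt(886.8571)

29.7801 m


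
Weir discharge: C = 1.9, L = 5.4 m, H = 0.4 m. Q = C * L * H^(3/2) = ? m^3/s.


Q = C * L * H^(3/2) = 1.9 * 5.4 * 0.4^1.5 = 1.9 * 5.4 * 0.252982

2.5956 m^3/s


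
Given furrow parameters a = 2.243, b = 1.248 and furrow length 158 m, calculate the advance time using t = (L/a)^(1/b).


t = (L/a)^(1/b)
t = (158/2.243)^(1/1.248)
t = 70.441373^(1/1.248)

30.2434 min


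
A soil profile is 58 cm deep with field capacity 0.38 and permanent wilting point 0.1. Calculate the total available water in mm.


AWC = (FC - PWP) * d * 10
AWC = (0.38 - 0.1) * 58 * 10
AWC = 0.2800 * 58 * 10

162.4000 mm


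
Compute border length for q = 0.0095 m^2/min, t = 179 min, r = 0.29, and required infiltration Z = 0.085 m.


L = q*t/((1+r)*Z)
L = 0.0095*179/((1+0.29)*0.085)
L = 1.7005/0.10965

15.5084 m


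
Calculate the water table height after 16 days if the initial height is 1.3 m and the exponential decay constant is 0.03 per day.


m = m0 * exp(-k*t)
m = 1.3 * exp(-0.03 * 16)
m = 1.3 * exp(-0.4800)

0.8044 m


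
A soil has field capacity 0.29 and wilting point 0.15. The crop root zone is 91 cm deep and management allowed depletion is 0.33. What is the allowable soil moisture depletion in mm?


SMD = (FC - PWP) * d * MAD * 10
SMD = (0.29 - 0.15) * 91 * 0.33 * 10
SMD = 0.1400 * 91 * 0.33 * 10

42.0420 mm


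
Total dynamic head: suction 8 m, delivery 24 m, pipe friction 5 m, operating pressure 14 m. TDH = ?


TDH = Hs + Hd + hf + Hp = 8 + 24 + 5 + 14 = 51

51 m


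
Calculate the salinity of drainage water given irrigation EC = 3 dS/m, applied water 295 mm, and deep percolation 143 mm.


EC_dw = EC_iw * D_iw / D_dw
EC_dw = 3 * 295 / 143
EC_dw = 885 / 143

6.1888 dS/m


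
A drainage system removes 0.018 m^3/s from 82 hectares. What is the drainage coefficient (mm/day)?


DC = Q * 86400 / (A * 10000) * 1000
DC = 0.018 * 86400 / (82 * 10000) * 1000
DC = 1555200.0000 / 820000

1.8966 mm/day


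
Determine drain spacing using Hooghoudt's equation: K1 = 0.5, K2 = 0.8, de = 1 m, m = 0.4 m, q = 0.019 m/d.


S^2 = 8*K2*de*m/q + 4*K1*m^2/q
S^2 = 8*0.8*1*0.4/0.019 + 4*0.5*0.4^2/0.019
S = sqrt(151.5789)

12.3117 m


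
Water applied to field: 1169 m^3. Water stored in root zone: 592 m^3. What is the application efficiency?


Ea = V_root / V_field * 100 = 592 / 1169 * 100 = 50.6416%

50.6416 %


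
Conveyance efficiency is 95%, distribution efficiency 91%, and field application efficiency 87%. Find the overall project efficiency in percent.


Ec = 0.95, Eb = 0.91, Ea = 0.87
E = 0.95 * 0.91 * 0.87 * 100 = 75.2115%

75.2115 %


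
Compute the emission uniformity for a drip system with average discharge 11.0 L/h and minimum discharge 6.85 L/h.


EU = (q_min/q_avg)*100 = (6.85/11.0)*100 = 62.2727%

62.2727 %


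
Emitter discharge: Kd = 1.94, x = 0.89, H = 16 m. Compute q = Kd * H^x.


q = Kd * H^x = 1.94 * 16^0.89 = 1.94 * 11.794154

22.8807 L/h


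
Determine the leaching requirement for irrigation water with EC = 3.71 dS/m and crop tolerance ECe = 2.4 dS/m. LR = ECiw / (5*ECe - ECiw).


LR = ECiw / (5*ECe - ECiw)
LR = 3.71 / (5*2.4 - 3.71)
LR = 3.71 / 8.2900

0.4475


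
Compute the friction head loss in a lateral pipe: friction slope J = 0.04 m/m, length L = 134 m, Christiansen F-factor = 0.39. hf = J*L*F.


hf = J * L * F = 0.04 * 134 * 0.39 = 2.0904 m

2.0904 m


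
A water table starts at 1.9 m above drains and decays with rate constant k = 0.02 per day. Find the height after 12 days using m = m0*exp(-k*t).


m = m0 * exp(-k*t)
m = 1.9 * exp(-0.02 * 12)
m = 1.9 * exp(-0.2400)

1.4946 m


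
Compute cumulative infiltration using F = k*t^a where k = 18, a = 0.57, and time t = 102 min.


F = k * t^a = 18 * 102^0.57
F = 18 * 13.960536

251.2896 mm


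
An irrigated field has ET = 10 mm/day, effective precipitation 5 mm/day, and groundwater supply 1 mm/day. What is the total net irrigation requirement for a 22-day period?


Daily deficit = ET - Pe - GW = 10 - 5 - 1 = 4 mm/day
NIR = 4 * 22 = 88 mm

88.0000 mm


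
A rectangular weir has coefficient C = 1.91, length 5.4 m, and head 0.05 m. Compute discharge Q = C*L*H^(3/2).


Q = C * L * H^(3/2) = 1.91 * 5.4 * 0.05^1.5 = 1.91 * 5.4 * 0.011180

0.1153 m^3/s


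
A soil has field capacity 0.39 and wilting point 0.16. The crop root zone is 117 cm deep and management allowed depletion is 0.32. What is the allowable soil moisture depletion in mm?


SMD = (FC - PWP) * d * MAD * 10
SMD = (0.39 - 0.16) * 117 * 0.32 * 10
SMD = 0.2300 * 117 * 0.32 * 10

86.1120 mm


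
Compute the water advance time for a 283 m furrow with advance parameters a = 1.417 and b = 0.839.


t = (L/a)^(1/b)
t = (283/1.417)^(1/0.839)
t = 199.717713^(1/0.839)

551.8935 min


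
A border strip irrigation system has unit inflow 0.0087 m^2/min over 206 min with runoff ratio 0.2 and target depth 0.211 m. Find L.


L = q*t/((1+r)*Z)
L = 0.0087*206/((1+0.2)*0.211)
L = 1.7922/0.2532

7.0782 m


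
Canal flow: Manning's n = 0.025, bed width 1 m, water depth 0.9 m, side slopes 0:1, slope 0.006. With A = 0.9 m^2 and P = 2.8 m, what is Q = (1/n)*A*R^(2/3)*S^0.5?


R = A/P = 0.9/2.8 = 0.321429
Q = (1/0.025) * 0.9 * 0.321429^(2/3) * 0.006^0.5

1.3085 m^3/s


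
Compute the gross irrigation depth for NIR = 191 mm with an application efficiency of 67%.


Ea = 67% = 0.67
GID = NIR / Ea = 191 / 0.67 = 285.0746 mm

285.0746 mm


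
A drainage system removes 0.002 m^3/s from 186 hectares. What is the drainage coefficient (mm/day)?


DC = Q * 86400 / (A * 10000) * 1000
DC = 0.002 * 86400 / (186 * 10000) * 1000
DC = 172800.0000 / 1860000

0.0929 mm/day


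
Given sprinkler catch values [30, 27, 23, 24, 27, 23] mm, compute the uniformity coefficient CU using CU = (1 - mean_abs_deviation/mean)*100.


mean = 25.666667 mm
MAD = 2.333333 mm
CU = (1 - 2.333333/25.666667)*100

90.9091 %
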